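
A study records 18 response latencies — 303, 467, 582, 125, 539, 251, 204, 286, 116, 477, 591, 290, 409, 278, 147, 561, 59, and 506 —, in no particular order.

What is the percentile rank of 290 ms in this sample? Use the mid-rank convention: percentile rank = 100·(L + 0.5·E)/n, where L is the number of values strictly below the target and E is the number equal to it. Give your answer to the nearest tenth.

47.2

Sorted: 59, 116, 125, 147, 204, 251, 278, 286, 290, 303, 409, 467, 477, 506, 539, 561, 582, 591.
Count below 290: L = 8; count equal: E = 1; n = 18.
Percentile rank = 100·(8 + 0.5·1)/18 = 100·8.5/18 = 47.22.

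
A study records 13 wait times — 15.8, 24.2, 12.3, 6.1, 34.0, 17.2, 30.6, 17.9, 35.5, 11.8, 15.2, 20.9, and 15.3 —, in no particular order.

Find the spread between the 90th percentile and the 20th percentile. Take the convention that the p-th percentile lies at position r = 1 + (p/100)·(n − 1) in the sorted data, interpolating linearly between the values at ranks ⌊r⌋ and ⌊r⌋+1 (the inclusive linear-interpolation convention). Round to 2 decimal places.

19.86

Sorted: 6.1, 11.8, 12.3, 15.2, 15.3, 15.8, 17.2, 17.9, 20.9, 24.2, 30.6, 34.0, 35.5.
n = 13.
P20: r = 3.4; ranks 3–4 are 12.3, 15.2; interpolating gives 13.46.
P90: r = 11.8; ranks 11–12 are 30.6, 34.0; interpolating gives 33.32.
Difference: 33.32 − 13.46 = 19.86.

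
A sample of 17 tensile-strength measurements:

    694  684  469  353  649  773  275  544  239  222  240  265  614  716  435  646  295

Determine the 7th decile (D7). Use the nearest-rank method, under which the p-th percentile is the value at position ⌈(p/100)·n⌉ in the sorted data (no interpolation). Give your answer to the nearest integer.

Sorted: 222, 239, 240, 265, 275, 295, 353, 435, 469, 544, 614, 646, 649, 684, 694, 716, 773.
n = 17.
Position = ⌈70/100 · 17⌉ = ⌈11.9⌉ = 12.
The value at rank 12 is 646.

646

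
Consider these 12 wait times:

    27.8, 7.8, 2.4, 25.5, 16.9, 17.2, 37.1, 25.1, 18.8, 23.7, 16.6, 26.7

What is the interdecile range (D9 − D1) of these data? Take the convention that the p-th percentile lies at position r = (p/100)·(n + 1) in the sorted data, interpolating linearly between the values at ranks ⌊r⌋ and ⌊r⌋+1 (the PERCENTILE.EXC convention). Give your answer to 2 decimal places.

Sorted: 2.4, 7.8, 16.6, 16.9, 17.2, 18.8, 23.7, 25.1, 25.5, 26.7, 27.8, 37.1.
n = 12.
P10: r = 1.3; ranks 1–2 are 2.4, 7.8; interpolating gives 4.02.
P90: r = 11.7; ranks 11–12 are 27.8, 37.1; interpolating gives 34.31.
Difference: 34.31 − 4.02 = 30.29.

30.29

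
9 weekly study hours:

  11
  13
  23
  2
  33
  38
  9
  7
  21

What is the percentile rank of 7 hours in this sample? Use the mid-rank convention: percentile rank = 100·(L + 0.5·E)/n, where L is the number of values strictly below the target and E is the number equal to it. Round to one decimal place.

Sorted: 2, 7, 9, 11, 13, 21, 23, 33, 38.
Count below 7: L = 1; count equal: E = 1; n = 9.
Percentile rank = 100·(1 + 0.5·1)/9 = 100·1.5/9 = 16.67.

16.7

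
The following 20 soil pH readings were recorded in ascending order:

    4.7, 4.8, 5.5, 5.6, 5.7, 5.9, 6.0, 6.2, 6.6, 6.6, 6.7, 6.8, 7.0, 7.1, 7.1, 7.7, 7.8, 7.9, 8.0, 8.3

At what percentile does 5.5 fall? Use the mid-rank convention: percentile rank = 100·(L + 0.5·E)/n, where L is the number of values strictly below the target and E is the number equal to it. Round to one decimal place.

12.5

Count below 5.5: L = 2; count equal: E = 1; n = 20.
Percentile rank = 100·(2 + 0.5·1)/20 = 100·2.5/20 = 12.5.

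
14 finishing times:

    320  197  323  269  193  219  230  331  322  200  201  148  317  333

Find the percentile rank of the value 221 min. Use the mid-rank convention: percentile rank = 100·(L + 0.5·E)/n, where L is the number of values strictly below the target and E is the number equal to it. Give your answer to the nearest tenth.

Sorted: 148, 193, 197, 200, 201, 219, 230, 269, 317, 320, 322, 323, 331, 333.
Count below 221: L = 6; count equal: E = 0; n = 14.
Percentile rank = 100·(6 + 0.5·0)/14 = 100·6/14 = 42.86.

42.9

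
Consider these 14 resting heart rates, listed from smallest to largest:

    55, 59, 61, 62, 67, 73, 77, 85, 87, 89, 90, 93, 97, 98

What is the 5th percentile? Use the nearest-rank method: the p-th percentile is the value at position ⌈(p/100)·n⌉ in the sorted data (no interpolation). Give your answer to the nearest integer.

n = 14.
Position = ⌈5/100 · 14⌉ = ⌈0.7⌉ = 1.
The value at rank 1 is 55.

55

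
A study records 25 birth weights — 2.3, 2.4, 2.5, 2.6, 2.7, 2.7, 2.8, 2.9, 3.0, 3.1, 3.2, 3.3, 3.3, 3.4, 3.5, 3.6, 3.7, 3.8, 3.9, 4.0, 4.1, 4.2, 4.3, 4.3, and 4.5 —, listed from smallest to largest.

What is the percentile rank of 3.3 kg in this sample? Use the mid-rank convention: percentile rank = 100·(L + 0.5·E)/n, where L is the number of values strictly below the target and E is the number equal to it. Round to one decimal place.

Count below 3.3: L = 11; count equal: E = 2; n = 25.
Percentile rank = 100·(11 + 0.5·2)/25 = 100·12/25 = 48.

48.0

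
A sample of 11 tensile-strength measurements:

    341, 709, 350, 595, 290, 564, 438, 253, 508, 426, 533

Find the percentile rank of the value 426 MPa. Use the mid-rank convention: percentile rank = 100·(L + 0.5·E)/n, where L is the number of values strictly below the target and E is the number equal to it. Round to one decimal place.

Sorted: 253, 290, 341, 350, 426, 438, 508, 533, 564, 595, 709.
Count below 426: L = 4; count equal: E = 1; n = 11.
Percentile rank = 100·(4 + 0.5·1)/11 = 100·4.5/11 = 40.91.

40.9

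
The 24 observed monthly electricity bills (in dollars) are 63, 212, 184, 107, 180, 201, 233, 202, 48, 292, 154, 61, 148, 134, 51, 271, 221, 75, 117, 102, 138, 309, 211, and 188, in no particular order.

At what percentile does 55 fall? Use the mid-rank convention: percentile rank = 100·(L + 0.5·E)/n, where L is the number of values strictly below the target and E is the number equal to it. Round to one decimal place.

Sorted: 48, 51, 61, 63, 75, 102, 107, 117, 134, 138, 148, 154, 180, 184, 188, 201, 202, 211, 212, 221, 233, 271, 292, 309.
Count below 55: L = 2; count equal: E = 0; n = 24.
Percentile rank = 100·(2 + 0.5·0)/24 = 100·2/24 = 8.333.

8.3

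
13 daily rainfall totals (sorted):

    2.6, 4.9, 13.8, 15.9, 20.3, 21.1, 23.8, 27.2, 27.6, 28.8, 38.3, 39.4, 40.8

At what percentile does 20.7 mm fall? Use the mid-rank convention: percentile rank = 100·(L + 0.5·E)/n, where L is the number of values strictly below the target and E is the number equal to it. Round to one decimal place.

38.5

Count below 20.7: L = 5; count equal: E = 0; n = 13.
Percentile rank = 100·(5 + 0.5·0)/13 = 100·5/13 = 38.46.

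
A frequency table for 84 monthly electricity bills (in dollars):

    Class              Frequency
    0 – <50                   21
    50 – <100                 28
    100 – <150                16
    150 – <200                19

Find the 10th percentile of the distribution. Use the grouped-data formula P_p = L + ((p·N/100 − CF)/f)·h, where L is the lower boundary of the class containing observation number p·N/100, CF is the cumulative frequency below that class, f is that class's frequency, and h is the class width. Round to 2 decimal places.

20.00

N = 84; target position k = 10/100 · 84 = 8.4.
Cumulative frequencies: 21, 49, 65, 84.
Observation 8.4 falls in the class 0 – <50.
L = 0, CF = 0, f = 21, h = 50.
P10 = 0 + ((8.4 − 0)/21)·50 = 0 + 20 = 20.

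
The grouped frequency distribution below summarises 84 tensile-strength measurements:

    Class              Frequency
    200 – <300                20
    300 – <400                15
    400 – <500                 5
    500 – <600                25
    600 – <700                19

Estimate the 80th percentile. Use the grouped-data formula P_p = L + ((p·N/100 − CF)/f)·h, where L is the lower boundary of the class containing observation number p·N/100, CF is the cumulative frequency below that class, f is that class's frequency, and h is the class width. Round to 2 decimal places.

611.58

N = 84; target position k = 80/100 · 84 = 67.2.
Cumulative frequencies: 20, 35, 40, 65, 84.
Observation 67.2 falls in the class 600 – <700.
L = 600, CF = 65, f = 19, h = 100.
P80 = 600 + ((67.2 − 65)/19)·100 = 600 + 11.5789 = 611.579.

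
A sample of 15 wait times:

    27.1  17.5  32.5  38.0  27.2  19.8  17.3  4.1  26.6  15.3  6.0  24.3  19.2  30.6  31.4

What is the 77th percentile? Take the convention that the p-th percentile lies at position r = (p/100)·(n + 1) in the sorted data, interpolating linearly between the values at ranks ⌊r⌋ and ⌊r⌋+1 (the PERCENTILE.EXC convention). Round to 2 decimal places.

30.86

Sorted: 4.1, 6.0, 15.3, 17.3, 17.5, 19.2, 19.8, 24.3, 26.6, 27.1, 27.2, 30.6, 31.4, 32.5, 38.0.
n = 15.
r = (77/100)·(15 + 1) = 12.32.
Rank 12 is 30.6 and rank 13 is 31.4.
Interpolate: 30.6 + 0.32·(31.4 − 30.6) = 30.6 + 0.32·0.8 = 30.856.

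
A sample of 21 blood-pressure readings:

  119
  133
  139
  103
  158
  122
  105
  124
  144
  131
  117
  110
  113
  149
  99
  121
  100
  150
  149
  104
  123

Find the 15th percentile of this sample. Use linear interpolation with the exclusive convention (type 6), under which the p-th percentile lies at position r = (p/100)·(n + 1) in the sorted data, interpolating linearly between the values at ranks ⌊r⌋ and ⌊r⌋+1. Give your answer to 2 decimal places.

103.30

Sorted: 99, 100, 103, 104, 105, 110, 113, 117, 119, 121, 122, 123, 124, 131, 133, 139, 144, 149, 149, 150, 158.
n = 21.
r = (15/100)·(21 + 1) = 3.3.
Rank 3 is 103 and rank 4 is 104.
Interpolate: 103 + 0.3·(104 − 103) = 103 + 0.3·1 = 103.3.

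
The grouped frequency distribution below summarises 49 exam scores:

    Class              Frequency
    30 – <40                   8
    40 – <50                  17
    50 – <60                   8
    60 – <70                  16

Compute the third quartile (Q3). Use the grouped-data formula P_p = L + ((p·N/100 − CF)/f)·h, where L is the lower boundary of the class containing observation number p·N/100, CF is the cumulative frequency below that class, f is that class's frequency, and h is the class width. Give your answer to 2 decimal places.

62.34

N = 49; target position k = 75/100 · 49 = 36.75.
Cumulative frequencies: 8, 25, 33, 49.
Observation 36.75 falls in the class 60 – <70.
L = 60, CF = 33, f = 16, h = 10.
P75 = 60 + ((36.75 − 33)/16)·10 = 60 + 2.34375 = 62.3438.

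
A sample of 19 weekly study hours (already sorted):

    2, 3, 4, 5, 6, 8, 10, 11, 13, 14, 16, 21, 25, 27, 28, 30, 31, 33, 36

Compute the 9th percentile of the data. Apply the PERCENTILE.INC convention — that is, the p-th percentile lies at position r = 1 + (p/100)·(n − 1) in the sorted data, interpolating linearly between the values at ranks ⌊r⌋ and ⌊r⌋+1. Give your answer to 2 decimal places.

3.62

n = 19.
r = 1 + (9/100)·(19 − 1) = 1 + 1.62 = 2.62.
Rank 2 is 3 and rank 3 is 4.
Interpolate: 3 + 0.62·(4 − 3) = 3 + 0.62·1 = 3.62.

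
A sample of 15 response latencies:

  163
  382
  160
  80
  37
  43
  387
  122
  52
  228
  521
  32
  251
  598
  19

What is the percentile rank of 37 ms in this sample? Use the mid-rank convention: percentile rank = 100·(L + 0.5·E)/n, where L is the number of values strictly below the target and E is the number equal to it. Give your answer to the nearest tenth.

Sorted: 19, 32, 37, 43, 52, 80, 122, 160, 163, 228, 251, 382, 387, 521, 598.
Count below 37: L = 2; count equal: E = 1; n = 15.
Percentile rank = 100·(2 + 0.5·1)/15 = 100·2.5/15 = 16.67.

16.7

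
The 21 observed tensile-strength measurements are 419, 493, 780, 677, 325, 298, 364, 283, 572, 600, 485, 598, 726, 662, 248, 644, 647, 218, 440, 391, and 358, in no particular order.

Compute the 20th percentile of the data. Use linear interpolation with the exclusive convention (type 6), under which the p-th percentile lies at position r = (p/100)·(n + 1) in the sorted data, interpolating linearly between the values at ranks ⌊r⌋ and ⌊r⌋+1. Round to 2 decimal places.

308.80

Sorted: 218, 248, 283, 298, 325, 358, 364, 391, 419, 440, 485, 493, 572, 598, 600, 644, 647, 662, 677, 726, 780.
n = 21.
r = (20/100)·(21 + 1) = 4.4.
Rank 4 is 298 and rank 5 is 325.
Interpolate: 298 + 0.4·(325 − 298) = 298 + 0.4·27 = 308.8.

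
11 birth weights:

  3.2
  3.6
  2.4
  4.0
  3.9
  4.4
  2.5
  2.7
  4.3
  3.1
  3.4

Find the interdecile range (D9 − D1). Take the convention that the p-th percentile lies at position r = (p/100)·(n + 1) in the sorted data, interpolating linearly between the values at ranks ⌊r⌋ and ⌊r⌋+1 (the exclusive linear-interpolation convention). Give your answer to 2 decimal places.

1.96

Sorted: 2.4, 2.5, 2.7, 3.1, 3.2, 3.4, 3.6, 3.9, 4.0, 4.3, 4.4.
n = 11.
P10: r = 1.2; ranks 1–2 are 2.4, 2.5; interpolating gives 2.42.
P90: r = 10.8; ranks 10–11 are 4.3, 4.4; interpolating gives 4.38.
Difference: 4.38 − 2.42 = 1.96.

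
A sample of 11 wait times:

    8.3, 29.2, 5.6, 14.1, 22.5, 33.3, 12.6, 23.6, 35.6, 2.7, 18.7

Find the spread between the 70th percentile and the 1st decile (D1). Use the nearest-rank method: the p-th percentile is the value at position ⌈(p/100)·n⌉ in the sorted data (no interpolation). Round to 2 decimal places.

18.00

Sorted: 2.7, 5.6, 8.3, 12.6, 14.1, 18.7, 22.5, 23.6, 29.2, 33.3, 35.6.
n = 11.
P10: rank ⌈10/100·11⌉ = 2 → 5.6.
P70: rank ⌈70/100·11⌉ = 8 → 23.6.
Difference: 23.6 − 5.6 = 18.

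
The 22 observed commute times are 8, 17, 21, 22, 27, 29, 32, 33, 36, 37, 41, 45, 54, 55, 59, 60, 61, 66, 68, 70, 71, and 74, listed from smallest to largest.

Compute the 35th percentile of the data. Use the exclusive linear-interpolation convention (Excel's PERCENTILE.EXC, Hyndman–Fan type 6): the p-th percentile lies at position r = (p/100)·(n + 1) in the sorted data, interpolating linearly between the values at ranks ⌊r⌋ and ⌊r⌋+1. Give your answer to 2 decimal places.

n = 22.
r = (35/100)·(22 + 1) = 8.05.
Rank 8 is 33 and rank 9 is 36.
Interpolate: 33 + 0.05·(36 − 33) = 33 + 0.05·3 = 33.15.

33.15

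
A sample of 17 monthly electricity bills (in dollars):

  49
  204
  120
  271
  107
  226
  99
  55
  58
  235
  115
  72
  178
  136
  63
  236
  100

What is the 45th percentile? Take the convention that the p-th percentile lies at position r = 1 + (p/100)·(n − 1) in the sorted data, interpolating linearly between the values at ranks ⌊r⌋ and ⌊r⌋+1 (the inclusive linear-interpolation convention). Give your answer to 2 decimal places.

Sorted: 49, 55, 58, 63, 72, 99, 100, 107, 115, 120, 136, 178, 204, 226, 235, 236, 271.
n = 17.
r = 1 + (45/100)·(17 − 1) = 1 + 7.2 = 8.2.
Rank 8 is 107 and rank 9 is 115.
Interpolate: 107 + 0.2·(115 − 107) = 107 + 0.2·8 = 108.6.

108.60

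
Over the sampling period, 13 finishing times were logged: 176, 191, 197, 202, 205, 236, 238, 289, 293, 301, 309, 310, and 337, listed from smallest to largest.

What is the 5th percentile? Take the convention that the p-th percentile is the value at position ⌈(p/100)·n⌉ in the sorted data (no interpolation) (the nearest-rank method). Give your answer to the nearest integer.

n = 13.
Position = ⌈5/100 · 13⌉ = ⌈0.65⌉ = 1.
The value at rank 1 is 176.

176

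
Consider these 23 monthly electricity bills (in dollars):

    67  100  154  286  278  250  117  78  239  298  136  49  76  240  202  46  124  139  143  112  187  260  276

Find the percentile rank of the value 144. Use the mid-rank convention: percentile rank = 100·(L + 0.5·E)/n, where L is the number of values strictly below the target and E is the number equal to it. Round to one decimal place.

52.2

Sorted: 46, 49, 67, 76, 78, 100, 112, 117, 124, 136, 139, 143, 154, 187, 202, 239, 240, 250, 260, 276, 278, 286, 298.
Count below 144: L = 12; count equal: E = 0; n = 23.
Percentile rank = 100·(12 + 0.5·0)/23 = 100·12/23 = 52.17.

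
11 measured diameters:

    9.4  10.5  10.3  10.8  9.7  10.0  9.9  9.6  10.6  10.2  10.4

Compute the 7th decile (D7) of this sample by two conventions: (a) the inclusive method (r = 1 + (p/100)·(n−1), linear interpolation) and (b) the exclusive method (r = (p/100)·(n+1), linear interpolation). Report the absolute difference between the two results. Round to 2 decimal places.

Sorted: 9.4, 9.6, 9.7, 9.9, 10.0, 10.2, 10.3, 10.4, 10.5, 10.6, 10.8.
n = 11.
(a) r = 8 → value at rank 8 = 10.4.
(b) r = 8.4; between ranks 8 (10.4) and 9 (10.5): 10.44.
|10.4 − 10.44| = 0.04.

0.04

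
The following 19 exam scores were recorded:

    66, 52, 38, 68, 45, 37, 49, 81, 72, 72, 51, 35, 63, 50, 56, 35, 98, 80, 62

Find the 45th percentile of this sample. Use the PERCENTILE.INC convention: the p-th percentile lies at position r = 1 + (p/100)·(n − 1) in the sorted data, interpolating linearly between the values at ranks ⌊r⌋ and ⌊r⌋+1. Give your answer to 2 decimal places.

Sorted: 35, 35, 37, 38, 45, 49, 50, 51, 52, 56, 62, 63, 66, 68, 72, 72, 80, 81, 98.
n = 19.
r = 1 + (45/100)·(19 − 1) = 1 + 8.1 = 9.1.
Rank 9 is 52 and rank 10 is 56.
Interpolate: 52 + 0.1·(56 − 52) = 52 + 0.1·4 = 52.4.

52.40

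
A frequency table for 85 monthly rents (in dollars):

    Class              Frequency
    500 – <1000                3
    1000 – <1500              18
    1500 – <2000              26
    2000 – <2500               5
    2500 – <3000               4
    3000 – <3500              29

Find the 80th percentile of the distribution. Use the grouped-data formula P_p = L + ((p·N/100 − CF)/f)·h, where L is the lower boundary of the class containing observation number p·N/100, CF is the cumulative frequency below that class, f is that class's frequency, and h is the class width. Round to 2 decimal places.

3206.90

N = 85; target position k = 80/100 · 85 = 68.
Cumulative frequencies: 3, 21, 47, 52, 56, 85.
Observation 68 falls in the class 3000 – <3500.
L = 3000, CF = 56, f = 29, h = 500.
P80 = 3000 + ((68 − 56)/29)·500 = 3000 + 206.897 = 3206.9.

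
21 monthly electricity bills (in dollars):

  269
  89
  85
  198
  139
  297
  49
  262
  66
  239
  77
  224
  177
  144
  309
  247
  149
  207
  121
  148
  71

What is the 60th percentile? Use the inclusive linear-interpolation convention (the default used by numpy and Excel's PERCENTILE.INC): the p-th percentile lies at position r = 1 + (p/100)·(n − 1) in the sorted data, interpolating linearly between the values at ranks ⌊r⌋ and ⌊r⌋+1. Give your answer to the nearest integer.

198

Sorted: 49, 66, 71, 77, 85, 89, 121, 139, 144, 148, 149, 177, 198, 207, 224, 239, 247, 262, 269, 297, 309.
n = 21.
r = 1 + (60/100)·(21 − 1) = 1 + 12 = 13.
r is an integer, so P60 is the value at rank 13: 198.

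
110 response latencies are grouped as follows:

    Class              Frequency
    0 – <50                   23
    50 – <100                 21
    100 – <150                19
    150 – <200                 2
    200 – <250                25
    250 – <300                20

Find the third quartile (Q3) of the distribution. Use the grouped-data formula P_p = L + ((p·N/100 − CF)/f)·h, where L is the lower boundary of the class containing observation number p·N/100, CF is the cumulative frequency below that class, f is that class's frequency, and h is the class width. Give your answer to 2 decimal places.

235.00

N = 110; target position k = 75/100 · 110 = 82.5.
Cumulative frequencies: 23, 44, 63, 65, 90, 110.
Observation 82.5 falls in the class 200 – <250.
L = 200, CF = 65, f = 25, h = 50.
P75 = 200 + ((82.5 − 65)/25)·50 = 200 + 35 = 235.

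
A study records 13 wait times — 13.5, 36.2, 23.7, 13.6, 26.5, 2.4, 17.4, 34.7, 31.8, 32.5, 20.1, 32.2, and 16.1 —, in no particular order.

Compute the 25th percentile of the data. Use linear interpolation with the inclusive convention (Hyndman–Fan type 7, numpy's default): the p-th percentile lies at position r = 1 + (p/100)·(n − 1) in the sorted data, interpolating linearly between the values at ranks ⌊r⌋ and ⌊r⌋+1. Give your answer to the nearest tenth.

16.1

Sorted: 2.4, 13.5, 13.6, 16.1, 17.4, 20.1, 23.7, 26.5, 31.8, 32.2, 32.5, 34.7, 36.2.
n = 13.
r = 1 + (25/100)·(13 − 1) = 1 + 3 = 4.
r is an integer, so P25 is the value at rank 4: 16.1.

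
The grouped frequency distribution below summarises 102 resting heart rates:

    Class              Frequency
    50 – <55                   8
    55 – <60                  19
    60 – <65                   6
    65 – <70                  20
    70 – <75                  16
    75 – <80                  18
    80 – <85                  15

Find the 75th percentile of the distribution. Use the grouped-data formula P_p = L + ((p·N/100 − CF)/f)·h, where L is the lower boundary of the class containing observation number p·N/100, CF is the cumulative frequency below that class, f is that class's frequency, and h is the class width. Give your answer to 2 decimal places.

77.08

N = 102; target position k = 75/100 · 102 = 76.5.
Cumulative frequencies: 8, 27, 33, 53, 69, 87, 102.
Observation 76.5 falls in the class 75 – <80.
L = 75, CF = 69, f = 18, h = 5.
P75 = 75 + ((76.5 − 69)/18)·5 = 75 + 2.08333 = 77.0833.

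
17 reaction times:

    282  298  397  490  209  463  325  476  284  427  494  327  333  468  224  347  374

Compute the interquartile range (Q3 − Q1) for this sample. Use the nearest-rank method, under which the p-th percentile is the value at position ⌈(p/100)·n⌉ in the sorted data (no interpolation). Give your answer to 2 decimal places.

Sorted: 209, 224, 282, 284, 298, 325, 327, 333, 347, 374, 397, 427, 463, 468, 476, 490, 494.
n = 17.
P25: rank ⌈25/100·17⌉ = 5 → 298.
P75: rank ⌈75/100·17⌉ = 13 → 463.
Difference: 463 − 298 = 165.

165.00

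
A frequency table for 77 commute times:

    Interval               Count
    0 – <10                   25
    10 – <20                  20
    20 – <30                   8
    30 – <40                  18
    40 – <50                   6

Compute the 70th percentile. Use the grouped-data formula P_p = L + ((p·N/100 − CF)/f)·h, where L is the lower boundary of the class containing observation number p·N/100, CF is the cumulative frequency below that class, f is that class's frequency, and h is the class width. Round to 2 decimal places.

N = 77; target position k = 70/100 · 77 = 53.9.
Cumulative frequencies: 25, 45, 53, 71, 77.
Observation 53.9 falls in the class 30 – <40.
L = 30, CF = 53, f = 18, h = 10.
P70 = 30 + ((53.9 − 53)/18)·10 = 30 + 0.5 = 30.5.

30.50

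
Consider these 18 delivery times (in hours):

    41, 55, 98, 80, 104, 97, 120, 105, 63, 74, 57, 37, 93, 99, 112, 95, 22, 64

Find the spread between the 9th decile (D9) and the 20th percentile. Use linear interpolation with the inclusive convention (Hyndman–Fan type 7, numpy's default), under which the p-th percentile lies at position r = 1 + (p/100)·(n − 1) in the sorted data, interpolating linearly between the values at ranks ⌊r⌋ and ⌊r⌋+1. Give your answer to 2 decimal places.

51.30

Sorted: 22, 37, 41, 55, 57, 63, 64, 74, 80, 93, 95, 97, 98, 99, 104, 105, 112, 120.
n = 18.
P20: r = 4.4; ranks 4–5 are 55, 57; interpolating gives 55.8.
P90: r = 16.3; ranks 16–17 are 105, 112; interpolating gives 107.1.
Difference: 107.1 − 55.8 = 51.3.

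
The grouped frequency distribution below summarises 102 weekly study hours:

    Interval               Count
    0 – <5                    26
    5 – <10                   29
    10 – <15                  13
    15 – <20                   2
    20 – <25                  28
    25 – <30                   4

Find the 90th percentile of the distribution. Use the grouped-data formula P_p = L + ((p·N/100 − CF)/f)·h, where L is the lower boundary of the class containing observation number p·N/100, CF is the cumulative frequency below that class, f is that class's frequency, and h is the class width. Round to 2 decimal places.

N = 102; target position k = 90/100 · 102 = 91.8.
Cumulative frequencies: 26, 55, 68, 70, 98, 102.
Observation 91.8 falls in the class 20 – <25.
L = 20, CF = 70, f = 28, h = 5.
P90 = 20 + ((91.8 − 70)/28)·5 = 20 + 3.89286 = 23.8929.

23.89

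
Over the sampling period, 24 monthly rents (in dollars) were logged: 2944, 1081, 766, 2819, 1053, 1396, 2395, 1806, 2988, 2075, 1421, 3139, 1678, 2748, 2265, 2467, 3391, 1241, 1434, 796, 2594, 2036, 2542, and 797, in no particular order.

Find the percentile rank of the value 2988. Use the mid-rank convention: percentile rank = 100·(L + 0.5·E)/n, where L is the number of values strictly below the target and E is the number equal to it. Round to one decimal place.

Sorted: 766, 796, 797, 1053, 1081, 1241, 1396, 1421, 1434, 1678, 1806, 2036, 2075, 2265, 2395, 2467, 2542, 2594, 2748, 2819, 2944, 2988, 3139, 3391.
Count below 2988: L = 21; count equal: E = 1; n = 24.
Percentile rank = 100·(21 + 0.5·1)/24 = 100·21.5/24 = 89.58.

89.6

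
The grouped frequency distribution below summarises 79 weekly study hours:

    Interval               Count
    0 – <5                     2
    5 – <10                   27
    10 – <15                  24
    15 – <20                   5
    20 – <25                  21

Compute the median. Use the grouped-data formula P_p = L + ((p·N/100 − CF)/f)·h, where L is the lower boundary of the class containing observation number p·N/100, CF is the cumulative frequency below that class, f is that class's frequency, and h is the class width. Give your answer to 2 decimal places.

12.19

N = 79; target position k = 50/100 · 79 = 39.5.
Cumulative frequencies: 2, 29, 53, 58, 79.
Observation 39.5 falls in the class 10 – <15.
L = 10, CF = 29, f = 24, h = 5.
P50 = 10 + ((39.5 − 29)/24)·5 = 10 + 2.1875 = 12.1875.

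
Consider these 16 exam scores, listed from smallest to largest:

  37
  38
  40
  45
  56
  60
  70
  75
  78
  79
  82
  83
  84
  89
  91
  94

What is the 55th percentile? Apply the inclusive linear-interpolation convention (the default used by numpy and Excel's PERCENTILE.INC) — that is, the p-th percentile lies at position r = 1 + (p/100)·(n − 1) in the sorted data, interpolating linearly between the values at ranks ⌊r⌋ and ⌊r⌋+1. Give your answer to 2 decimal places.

n = 16.
r = 1 + (55/100)·(16 − 1) = 1 + 8.25 = 9.25.
Rank 9 is 78 and rank 10 is 79.
Interpolate: 78 + 0.25·(79 − 78) = 78 + 0.25·1 = 78.25.

78.25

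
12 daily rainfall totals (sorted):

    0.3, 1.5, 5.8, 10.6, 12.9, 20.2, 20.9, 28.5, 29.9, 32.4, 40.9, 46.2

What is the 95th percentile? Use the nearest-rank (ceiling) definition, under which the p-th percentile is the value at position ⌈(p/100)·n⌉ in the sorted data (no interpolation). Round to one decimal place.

n = 12.
Position = ⌈95/100 · 12⌉ = ⌈11.4⌉ = 12.
The value at rank 12 is 46.2.

46.2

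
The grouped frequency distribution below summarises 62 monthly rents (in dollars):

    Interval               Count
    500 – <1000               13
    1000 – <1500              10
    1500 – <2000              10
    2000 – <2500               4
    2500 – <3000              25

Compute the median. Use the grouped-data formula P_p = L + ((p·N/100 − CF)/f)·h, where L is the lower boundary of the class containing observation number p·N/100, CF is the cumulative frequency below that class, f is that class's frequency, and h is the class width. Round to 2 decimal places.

1900.00

N = 62; target position k = 50/100 · 62 = 31.
Cumulative frequencies: 13, 23, 33, 37, 62.
Observation 31 falls in the class 1500 – <2000.
L = 1500, CF = 23, f = 10, h = 500.
P50 = 1500 + ((31 − 23)/10)·500 = 1500 + 400 = 1900.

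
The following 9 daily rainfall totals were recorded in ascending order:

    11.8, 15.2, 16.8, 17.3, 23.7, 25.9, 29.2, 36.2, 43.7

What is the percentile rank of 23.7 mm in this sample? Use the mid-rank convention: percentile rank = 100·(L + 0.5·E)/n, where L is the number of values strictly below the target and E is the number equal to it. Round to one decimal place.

50.0

Count below 23.7: L = 4; count equal: E = 1; n = 9.
Percentile rank = 100·(4 + 0.5·1)/9 = 100·4.5/9 = 50.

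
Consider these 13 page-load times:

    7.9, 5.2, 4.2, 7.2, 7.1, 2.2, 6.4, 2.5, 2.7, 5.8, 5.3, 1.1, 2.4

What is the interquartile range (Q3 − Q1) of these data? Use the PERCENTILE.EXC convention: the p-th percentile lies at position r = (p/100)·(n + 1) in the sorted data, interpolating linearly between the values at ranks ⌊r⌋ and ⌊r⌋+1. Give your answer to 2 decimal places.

4.30

Sorted: 1.1, 2.2, 2.4, 2.5, 2.7, 4.2, 5.2, 5.3, 5.8, 6.4, 7.1, 7.2, 7.9.
n = 13.
P25: r = 3.5; ranks 3–4 are 2.4, 2.5; interpolating gives 2.45.
P75: r = 10.5; ranks 10–11 are 6.4, 7.1; interpolating gives 6.75.
Difference: 6.75 − 2.45 = 4.3.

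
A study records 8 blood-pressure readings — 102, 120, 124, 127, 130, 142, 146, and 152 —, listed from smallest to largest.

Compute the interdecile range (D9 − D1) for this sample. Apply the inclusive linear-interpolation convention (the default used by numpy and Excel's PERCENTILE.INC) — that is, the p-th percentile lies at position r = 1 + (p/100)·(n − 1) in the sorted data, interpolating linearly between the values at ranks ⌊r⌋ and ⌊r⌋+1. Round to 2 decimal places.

33.20

n = 8.
P10: r = 1.7; ranks 1–2 are 102, 120; interpolating gives 114.6.
P90: r = 7.3; ranks 7–8 are 146, 152; interpolating gives 147.8.
Difference: 147.8 − 114.6 = 33.2.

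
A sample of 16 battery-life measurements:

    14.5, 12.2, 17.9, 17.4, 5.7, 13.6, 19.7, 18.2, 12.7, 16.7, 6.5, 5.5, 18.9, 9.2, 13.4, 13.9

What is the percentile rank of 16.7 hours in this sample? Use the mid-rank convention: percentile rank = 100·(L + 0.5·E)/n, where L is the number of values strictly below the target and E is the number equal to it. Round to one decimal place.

Sorted: 5.5, 5.7, 6.5, 9.2, 12.2, 12.7, 13.4, 13.6, 13.9, 14.5, 16.7, 17.4, 17.9, 18.2, 18.9, 19.7.
Count below 16.7: L = 10; count equal: E = 1; n = 16.
Percentile rank = 100·(10 + 0.5·1)/16 = 100·10.5/16 = 65.62.

65.6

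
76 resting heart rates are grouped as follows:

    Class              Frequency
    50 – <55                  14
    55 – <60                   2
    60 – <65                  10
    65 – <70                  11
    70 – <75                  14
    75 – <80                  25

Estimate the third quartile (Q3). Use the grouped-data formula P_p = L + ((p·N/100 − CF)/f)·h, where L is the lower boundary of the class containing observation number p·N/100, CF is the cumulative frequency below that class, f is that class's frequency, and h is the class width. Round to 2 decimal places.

76.20

N = 76; target position k = 75/100 · 76 = 57.
Cumulative frequencies: 14, 16, 26, 37, 51, 76.
Observation 57 falls in the class 75 – <80.
L = 75, CF = 51, f = 25, h = 5.
P75 = 75 + ((57 − 51)/25)·5 = 75 + 1.2 = 76.2.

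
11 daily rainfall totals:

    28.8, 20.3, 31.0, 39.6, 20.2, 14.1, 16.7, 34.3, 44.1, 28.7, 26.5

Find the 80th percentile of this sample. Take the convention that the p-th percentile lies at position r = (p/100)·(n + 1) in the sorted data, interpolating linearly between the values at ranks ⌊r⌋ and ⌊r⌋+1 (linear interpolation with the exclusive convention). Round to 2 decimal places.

37.48

Sorted: 14.1, 16.7, 20.2, 20.3, 26.5, 28.7, 28.8, 31.0, 34.3, 39.6, 44.1.
n = 11.
r = (80/100)·(11 + 1) = 9.6.
Rank 9 is 34.3 and rank 10 is 39.6.
Interpolate: 34.3 + 0.6·(39.6 − 34.3) = 34.3 + 0.6·5.3 = 37.48.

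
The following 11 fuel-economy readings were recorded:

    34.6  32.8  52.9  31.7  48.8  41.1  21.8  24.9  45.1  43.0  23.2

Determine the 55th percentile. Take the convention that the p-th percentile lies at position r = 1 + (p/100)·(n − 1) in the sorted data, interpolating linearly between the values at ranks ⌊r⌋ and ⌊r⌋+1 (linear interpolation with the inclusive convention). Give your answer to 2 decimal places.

37.85

Sorted: 21.8, 23.2, 24.9, 31.7, 32.8, 34.6, 41.1, 43.0, 45.1, 48.8, 52.9.
n = 11.
r = 1 + (55/100)·(11 − 1) = 1 + 5.5 = 6.5.
Rank 6 is 34.6 and rank 7 is 41.1.
Interpolate: 34.6 + 0.5·(41.1 − 34.6) = 34.6 + 0.5·6.5 = 37.85.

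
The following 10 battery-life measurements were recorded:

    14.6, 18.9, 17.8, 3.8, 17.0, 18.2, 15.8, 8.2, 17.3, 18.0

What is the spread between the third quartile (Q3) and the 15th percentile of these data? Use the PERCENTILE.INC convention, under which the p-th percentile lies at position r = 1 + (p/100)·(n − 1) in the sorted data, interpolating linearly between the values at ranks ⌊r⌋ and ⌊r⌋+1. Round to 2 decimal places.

7.51

Sorted: 3.8, 8.2, 14.6, 15.8, 17.0, 17.3, 17.8, 18.0, 18.2, 18.9.
n = 10.
P15: r = 2.35; ranks 2–3 are 8.2, 14.6; interpolating gives 10.44.
P75: r = 7.75; ranks 7–8 are 17.8, 18.0; interpolating gives 17.95.
Difference: 17.95 − 10.44 = 7.51.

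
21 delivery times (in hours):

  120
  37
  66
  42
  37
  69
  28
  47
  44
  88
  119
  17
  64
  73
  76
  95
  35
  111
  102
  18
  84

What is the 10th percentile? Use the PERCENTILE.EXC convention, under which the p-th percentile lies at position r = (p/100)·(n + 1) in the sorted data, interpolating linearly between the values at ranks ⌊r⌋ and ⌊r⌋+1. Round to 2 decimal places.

Sorted: 17, 18, 28, 35, 37, 37, 42, 44, 47, 64, 66, 69, 73, 76, 84, 88, 95, 102, 111, 119, 120.
n = 21.
r = (10/100)·(21 + 1) = 2.2.
Rank 2 is 18 and rank 3 is 28.
Interpolate: 18 + 0.2·(28 − 18) = 18 + 0.2·10 = 20.

20.00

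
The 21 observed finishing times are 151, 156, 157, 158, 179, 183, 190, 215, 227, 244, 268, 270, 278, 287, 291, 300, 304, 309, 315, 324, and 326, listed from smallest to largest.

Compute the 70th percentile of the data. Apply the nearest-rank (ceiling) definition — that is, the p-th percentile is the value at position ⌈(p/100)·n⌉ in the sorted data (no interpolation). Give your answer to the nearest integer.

n = 21.
Position = ⌈70/100 · 21⌉ = ⌈14.7⌉ = 15.
The value at rank 15 is 291.

291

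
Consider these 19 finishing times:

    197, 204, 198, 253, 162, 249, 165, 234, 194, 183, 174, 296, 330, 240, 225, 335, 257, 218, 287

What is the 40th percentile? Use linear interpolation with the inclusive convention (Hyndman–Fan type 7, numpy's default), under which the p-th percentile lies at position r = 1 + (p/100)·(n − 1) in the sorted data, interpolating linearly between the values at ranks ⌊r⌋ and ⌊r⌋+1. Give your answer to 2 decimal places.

Sorted: 162, 165, 174, 183, 194, 197, 198, 204, 218, 225, 234, 240, 249, 253, 257, 287, 296, 330, 335.
n = 19.
r = 1 + (40/100)·(19 − 1) = 1 + 7.2 = 8.2.
Rank 8 is 204 and rank 9 is 218.
Interpolate: 204 + 0.2·(218 − 204) = 204 + 0.2·14 = 206.8.

206.80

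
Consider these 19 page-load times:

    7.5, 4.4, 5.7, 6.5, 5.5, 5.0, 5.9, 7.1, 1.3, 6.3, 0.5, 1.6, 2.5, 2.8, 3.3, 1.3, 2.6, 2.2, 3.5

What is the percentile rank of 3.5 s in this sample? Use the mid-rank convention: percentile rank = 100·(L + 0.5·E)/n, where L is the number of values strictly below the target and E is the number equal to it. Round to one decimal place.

Sorted: 0.5, 1.3, 1.3, 1.6, 2.2, 2.5, 2.6, 2.8, 3.3, 3.5, 4.4, 5.0, 5.5, 5.7, 5.9, 6.3, 6.5, 7.1, 7.5.
Count below 3.5: L = 9; count equal: E = 1; n = 19.
Percentile rank = 100·(9 + 0.5·1)/19 = 100·9.5/19 = 50.

50.0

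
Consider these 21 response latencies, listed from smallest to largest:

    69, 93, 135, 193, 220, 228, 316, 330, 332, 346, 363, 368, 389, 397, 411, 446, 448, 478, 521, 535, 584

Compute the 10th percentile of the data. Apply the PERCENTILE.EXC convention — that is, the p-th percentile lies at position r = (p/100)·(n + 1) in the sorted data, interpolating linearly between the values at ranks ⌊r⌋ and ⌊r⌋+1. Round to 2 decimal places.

n = 21.
r = (10/100)·(21 + 1) = 2.2.
Rank 2 is 93 and rank 3 is 135.
Interpolate: 93 + 0.2·(135 − 93) = 93 + 0.2·42 = 101.4.

101.40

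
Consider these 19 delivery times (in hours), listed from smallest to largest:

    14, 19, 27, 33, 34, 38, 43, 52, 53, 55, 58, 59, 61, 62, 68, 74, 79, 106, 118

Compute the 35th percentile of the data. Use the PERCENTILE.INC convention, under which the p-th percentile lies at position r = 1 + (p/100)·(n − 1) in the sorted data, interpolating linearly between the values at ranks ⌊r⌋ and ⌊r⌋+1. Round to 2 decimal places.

45.70

n = 19.
r = 1 + (35/100)·(19 − 1) = 1 + 6.3 = 7.3.
Rank 7 is 43 and rank 8 is 52.
Interpolate: 43 + 0.3·(52 − 43) = 43 + 0.3·9 = 45.7.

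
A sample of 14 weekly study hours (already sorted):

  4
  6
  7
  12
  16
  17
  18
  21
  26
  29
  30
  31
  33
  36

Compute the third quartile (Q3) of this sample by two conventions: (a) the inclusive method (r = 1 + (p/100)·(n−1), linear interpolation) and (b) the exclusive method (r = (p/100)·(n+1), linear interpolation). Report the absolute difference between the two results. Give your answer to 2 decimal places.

0.50

n = 14.
(a) r = 10.75; between ranks 10 (29) and 11 (30): 29.75.
(b) r = 11.25; between ranks 11 (30) and 12 (31): 30.25.
|29.75 − 30.25| = 0.5.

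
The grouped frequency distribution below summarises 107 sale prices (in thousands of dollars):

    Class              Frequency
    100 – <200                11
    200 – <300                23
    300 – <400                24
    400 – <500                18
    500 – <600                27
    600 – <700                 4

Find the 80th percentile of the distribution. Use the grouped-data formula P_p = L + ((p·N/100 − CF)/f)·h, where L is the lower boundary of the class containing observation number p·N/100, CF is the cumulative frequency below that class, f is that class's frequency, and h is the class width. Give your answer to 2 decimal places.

N = 107; target position k = 80/100 · 107 = 85.6.
Cumulative frequencies: 11, 34, 58, 76, 103, 107.
Observation 85.6 falls in the class 500 – <600.
L = 500, CF = 76, f = 27, h = 100.
P80 = 500 + ((85.6 − 76)/27)·100 = 500 + 35.5556 = 535.556.

535.56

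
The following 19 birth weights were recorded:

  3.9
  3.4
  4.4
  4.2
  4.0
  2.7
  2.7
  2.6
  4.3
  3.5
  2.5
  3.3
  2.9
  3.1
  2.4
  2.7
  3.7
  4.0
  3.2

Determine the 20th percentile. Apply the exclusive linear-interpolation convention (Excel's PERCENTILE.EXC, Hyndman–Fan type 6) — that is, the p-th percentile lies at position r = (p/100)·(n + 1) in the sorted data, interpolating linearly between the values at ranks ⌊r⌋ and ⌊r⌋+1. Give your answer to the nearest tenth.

Sorted: 2.4, 2.5, 2.6, 2.7, 2.7, 2.7, 2.9, 3.1, 3.2, 3.3, 3.4, 3.5, 3.7, 3.9, 4.0, 4.0, 4.2, 4.3, 4.4.
n = 19.
r = (20/100)·(19 + 1) = 4.
r is an integer, so P20 is the value at rank 4: 2.7.

2.7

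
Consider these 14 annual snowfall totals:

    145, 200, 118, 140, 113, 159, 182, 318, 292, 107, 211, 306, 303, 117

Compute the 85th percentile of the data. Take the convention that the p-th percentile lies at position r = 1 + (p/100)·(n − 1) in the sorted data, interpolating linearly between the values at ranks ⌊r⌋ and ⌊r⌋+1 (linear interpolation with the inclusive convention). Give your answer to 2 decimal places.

303.15

Sorted: 107, 113, 117, 118, 140, 145, 159, 182, 200, 211, 292, 303, 306, 318.
n = 14.
r = 1 + (85/100)·(14 − 1) = 1 + 11.05 = 12.05.
Rank 12 is 303 and rank 13 is 306.
Interpolate: 303 + 0.05·(306 − 303) = 303 + 0.05·3 = 303.15.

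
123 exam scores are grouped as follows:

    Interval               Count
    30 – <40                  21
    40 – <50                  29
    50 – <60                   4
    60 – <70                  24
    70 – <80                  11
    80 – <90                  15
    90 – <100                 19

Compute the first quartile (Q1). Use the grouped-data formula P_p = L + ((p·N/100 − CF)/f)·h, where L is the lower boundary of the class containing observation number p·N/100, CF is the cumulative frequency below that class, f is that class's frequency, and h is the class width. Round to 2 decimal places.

N = 123; target position k = 25/100 · 123 = 30.75.
Cumulative frequencies: 21, 50, 54, 78, 89, 104, 123.
Observation 30.75 falls in the class 40 – <50.
L = 40, CF = 21, f = 29, h = 10.
P25 = 40 + ((30.75 − 21)/29)·10 = 40 + 3.36207 = 43.3621.

43.36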